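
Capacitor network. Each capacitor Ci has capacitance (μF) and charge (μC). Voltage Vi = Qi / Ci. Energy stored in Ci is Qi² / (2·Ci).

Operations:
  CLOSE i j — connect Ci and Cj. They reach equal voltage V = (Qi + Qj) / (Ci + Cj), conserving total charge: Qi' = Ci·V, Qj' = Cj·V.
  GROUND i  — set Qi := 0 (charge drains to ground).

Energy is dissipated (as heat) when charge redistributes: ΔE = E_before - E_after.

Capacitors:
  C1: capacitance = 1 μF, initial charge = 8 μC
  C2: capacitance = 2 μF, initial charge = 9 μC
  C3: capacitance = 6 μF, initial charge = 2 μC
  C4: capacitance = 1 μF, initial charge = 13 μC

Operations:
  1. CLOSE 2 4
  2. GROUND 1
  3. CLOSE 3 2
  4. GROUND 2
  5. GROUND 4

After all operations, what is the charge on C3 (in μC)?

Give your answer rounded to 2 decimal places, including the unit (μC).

Answer: 12.50 μC

Derivation:
Initial: C1(1μF, Q=8μC, V=8.00V), C2(2μF, Q=9μC, V=4.50V), C3(6μF, Q=2μC, V=0.33V), C4(1μF, Q=13μC, V=13.00V)
Op 1: CLOSE 2-4: Q_total=22.00, C_total=3.00, V=7.33; Q2=14.67, Q4=7.33; dissipated=24.083
Op 2: GROUND 1: Q1=0; energy lost=32.000
Op 3: CLOSE 3-2: Q_total=16.67, C_total=8.00, V=2.08; Q3=12.50, Q2=4.17; dissipated=36.750
Op 4: GROUND 2: Q2=0; energy lost=4.340
Op 5: GROUND 4: Q4=0; energy lost=26.889
Final charges: Q1=0.00, Q2=0.00, Q3=12.50, Q4=0.00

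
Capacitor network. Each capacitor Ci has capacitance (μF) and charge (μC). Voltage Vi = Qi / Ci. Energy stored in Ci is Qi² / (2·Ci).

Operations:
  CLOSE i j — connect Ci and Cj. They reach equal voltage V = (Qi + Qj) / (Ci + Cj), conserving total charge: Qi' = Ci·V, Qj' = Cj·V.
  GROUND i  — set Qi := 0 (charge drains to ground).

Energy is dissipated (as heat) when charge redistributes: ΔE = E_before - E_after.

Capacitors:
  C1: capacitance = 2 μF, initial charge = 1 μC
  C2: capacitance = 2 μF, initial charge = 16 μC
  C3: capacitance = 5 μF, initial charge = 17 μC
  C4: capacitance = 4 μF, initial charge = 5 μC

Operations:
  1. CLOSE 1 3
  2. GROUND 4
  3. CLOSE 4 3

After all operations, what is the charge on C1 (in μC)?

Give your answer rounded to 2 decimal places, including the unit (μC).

Initial: C1(2μF, Q=1μC, V=0.50V), C2(2μF, Q=16μC, V=8.00V), C3(5μF, Q=17μC, V=3.40V), C4(4μF, Q=5μC, V=1.25V)
Op 1: CLOSE 1-3: Q_total=18.00, C_total=7.00, V=2.57; Q1=5.14, Q3=12.86; dissipated=6.007
Op 2: GROUND 4: Q4=0; energy lost=3.125
Op 3: CLOSE 4-3: Q_total=12.86, C_total=9.00, V=1.43; Q4=5.71, Q3=7.14; dissipated=7.347
Final charges: Q1=5.14, Q2=16.00, Q3=7.14, Q4=5.71

Answer: 5.14 μC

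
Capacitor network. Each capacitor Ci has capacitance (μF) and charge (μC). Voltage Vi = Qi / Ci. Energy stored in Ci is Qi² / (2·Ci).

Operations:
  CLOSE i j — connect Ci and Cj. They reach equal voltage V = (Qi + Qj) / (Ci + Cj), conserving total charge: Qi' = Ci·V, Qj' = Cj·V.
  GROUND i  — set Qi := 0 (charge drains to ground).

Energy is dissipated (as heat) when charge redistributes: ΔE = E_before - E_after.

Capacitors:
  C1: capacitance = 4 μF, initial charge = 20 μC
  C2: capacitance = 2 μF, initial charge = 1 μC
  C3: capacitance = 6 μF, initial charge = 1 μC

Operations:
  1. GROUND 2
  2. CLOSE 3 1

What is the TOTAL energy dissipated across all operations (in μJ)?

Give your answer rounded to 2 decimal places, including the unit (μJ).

Initial: C1(4μF, Q=20μC, V=5.00V), C2(2μF, Q=1μC, V=0.50V), C3(6μF, Q=1μC, V=0.17V)
Op 1: GROUND 2: Q2=0; energy lost=0.250
Op 2: CLOSE 3-1: Q_total=21.00, C_total=10.00, V=2.10; Q3=12.60, Q1=8.40; dissipated=28.033
Total dissipated: 28.283 μJ

Answer: 28.28 μJ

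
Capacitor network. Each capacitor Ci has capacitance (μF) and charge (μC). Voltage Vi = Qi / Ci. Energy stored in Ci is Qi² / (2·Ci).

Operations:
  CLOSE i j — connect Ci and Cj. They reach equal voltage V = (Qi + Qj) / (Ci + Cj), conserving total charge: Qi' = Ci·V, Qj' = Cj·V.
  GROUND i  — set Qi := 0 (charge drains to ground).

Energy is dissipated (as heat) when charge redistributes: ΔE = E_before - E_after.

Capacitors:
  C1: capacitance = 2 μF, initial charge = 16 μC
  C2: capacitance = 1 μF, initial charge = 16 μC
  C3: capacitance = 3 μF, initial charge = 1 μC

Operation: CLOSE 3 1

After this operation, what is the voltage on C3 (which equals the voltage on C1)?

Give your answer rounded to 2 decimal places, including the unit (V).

Answer: 3.40 V

Derivation:
Initial: C1(2μF, Q=16μC, V=8.00V), C2(1μF, Q=16μC, V=16.00V), C3(3μF, Q=1μC, V=0.33V)
Op 1: CLOSE 3-1: Q_total=17.00, C_total=5.00, V=3.40; Q3=10.20, Q1=6.80; dissipated=35.267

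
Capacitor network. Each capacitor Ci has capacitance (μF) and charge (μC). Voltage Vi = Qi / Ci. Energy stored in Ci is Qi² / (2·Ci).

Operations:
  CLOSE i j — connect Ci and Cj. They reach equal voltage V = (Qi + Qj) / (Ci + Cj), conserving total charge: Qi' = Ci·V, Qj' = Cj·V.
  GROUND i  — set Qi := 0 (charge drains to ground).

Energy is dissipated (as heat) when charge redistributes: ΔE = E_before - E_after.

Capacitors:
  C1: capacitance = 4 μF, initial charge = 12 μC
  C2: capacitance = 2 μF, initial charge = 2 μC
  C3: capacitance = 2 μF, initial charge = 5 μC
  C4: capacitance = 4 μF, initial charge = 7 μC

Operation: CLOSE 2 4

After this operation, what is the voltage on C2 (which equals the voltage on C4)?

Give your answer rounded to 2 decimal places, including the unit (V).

Initial: C1(4μF, Q=12μC, V=3.00V), C2(2μF, Q=2μC, V=1.00V), C3(2μF, Q=5μC, V=2.50V), C4(4μF, Q=7μC, V=1.75V)
Op 1: CLOSE 2-4: Q_total=9.00, C_total=6.00, V=1.50; Q2=3.00, Q4=6.00; dissipated=0.375

Answer: 1.50 V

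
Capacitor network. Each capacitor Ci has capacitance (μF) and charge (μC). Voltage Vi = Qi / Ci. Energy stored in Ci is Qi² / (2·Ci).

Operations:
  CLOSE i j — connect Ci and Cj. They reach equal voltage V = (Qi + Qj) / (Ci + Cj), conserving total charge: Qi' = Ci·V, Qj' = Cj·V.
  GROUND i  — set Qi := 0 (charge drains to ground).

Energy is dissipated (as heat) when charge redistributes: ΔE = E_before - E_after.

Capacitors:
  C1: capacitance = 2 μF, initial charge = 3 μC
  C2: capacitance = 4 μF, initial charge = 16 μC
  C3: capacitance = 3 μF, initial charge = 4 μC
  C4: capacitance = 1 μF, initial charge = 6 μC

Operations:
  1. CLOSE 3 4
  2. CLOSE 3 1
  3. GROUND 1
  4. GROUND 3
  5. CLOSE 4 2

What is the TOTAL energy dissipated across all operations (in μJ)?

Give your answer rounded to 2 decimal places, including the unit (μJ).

Initial: C1(2μF, Q=3μC, V=1.50V), C2(4μF, Q=16μC, V=4.00V), C3(3μF, Q=4μC, V=1.33V), C4(1μF, Q=6μC, V=6.00V)
Op 1: CLOSE 3-4: Q_total=10.00, C_total=4.00, V=2.50; Q3=7.50, Q4=2.50; dissipated=8.167
Op 2: CLOSE 3-1: Q_total=10.50, C_total=5.00, V=2.10; Q3=6.30, Q1=4.20; dissipated=0.600
Op 3: GROUND 1: Q1=0; energy lost=4.410
Op 4: GROUND 3: Q3=0; energy lost=6.615
Op 5: CLOSE 4-2: Q_total=18.50, C_total=5.00, V=3.70; Q4=3.70, Q2=14.80; dissipated=0.900
Total dissipated: 20.692 μJ

Answer: 20.69 μJ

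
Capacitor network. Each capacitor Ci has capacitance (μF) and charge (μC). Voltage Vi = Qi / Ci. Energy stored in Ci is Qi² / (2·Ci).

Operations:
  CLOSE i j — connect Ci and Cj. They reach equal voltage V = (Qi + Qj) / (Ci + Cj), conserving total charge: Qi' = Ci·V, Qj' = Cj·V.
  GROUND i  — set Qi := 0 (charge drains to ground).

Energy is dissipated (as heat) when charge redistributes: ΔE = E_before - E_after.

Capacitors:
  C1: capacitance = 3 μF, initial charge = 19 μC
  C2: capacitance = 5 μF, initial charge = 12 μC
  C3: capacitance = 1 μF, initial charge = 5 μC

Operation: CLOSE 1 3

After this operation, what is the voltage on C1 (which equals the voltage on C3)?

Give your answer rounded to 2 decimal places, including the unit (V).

Initial: C1(3μF, Q=19μC, V=6.33V), C2(5μF, Q=12μC, V=2.40V), C3(1μF, Q=5μC, V=5.00V)
Op 1: CLOSE 1-3: Q_total=24.00, C_total=4.00, V=6.00; Q1=18.00, Q3=6.00; dissipated=0.667

Answer: 6.00 V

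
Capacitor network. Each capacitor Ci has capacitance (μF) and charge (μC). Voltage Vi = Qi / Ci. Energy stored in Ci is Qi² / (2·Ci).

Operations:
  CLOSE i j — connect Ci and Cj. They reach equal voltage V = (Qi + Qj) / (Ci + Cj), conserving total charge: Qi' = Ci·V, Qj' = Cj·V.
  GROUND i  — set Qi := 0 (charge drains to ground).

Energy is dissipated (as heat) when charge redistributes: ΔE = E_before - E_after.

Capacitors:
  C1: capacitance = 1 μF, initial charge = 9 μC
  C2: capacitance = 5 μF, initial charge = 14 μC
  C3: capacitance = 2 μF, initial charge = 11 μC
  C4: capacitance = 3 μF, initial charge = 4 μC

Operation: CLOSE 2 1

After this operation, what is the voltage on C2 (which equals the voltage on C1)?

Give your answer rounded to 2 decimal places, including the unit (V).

Initial: C1(1μF, Q=9μC, V=9.00V), C2(5μF, Q=14μC, V=2.80V), C3(2μF, Q=11μC, V=5.50V), C4(3μF, Q=4μC, V=1.33V)
Op 1: CLOSE 2-1: Q_total=23.00, C_total=6.00, V=3.83; Q2=19.17, Q1=3.83; dissipated=16.017

Answer: 3.83 V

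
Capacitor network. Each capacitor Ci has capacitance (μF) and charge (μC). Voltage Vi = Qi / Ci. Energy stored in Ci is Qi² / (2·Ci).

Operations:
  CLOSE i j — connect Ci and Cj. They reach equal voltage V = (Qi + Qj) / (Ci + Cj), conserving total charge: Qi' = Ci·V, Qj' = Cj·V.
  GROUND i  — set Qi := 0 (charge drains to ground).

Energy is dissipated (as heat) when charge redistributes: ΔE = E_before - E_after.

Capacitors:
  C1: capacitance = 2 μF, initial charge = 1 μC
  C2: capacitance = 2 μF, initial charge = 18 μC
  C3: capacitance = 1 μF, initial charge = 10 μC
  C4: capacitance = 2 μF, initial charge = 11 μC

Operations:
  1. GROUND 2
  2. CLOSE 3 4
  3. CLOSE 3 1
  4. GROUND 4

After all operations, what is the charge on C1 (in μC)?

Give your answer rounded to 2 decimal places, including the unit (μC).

Initial: C1(2μF, Q=1μC, V=0.50V), C2(2μF, Q=18μC, V=9.00V), C3(1μF, Q=10μC, V=10.00V), C4(2μF, Q=11μC, V=5.50V)
Op 1: GROUND 2: Q2=0; energy lost=81.000
Op 2: CLOSE 3-4: Q_total=21.00, C_total=3.00, V=7.00; Q3=7.00, Q4=14.00; dissipated=6.750
Op 3: CLOSE 3-1: Q_total=8.00, C_total=3.00, V=2.67; Q3=2.67, Q1=5.33; dissipated=14.083
Op 4: GROUND 4: Q4=0; energy lost=49.000
Final charges: Q1=5.33, Q2=0.00, Q3=2.67, Q4=0.00

Answer: 5.33 μC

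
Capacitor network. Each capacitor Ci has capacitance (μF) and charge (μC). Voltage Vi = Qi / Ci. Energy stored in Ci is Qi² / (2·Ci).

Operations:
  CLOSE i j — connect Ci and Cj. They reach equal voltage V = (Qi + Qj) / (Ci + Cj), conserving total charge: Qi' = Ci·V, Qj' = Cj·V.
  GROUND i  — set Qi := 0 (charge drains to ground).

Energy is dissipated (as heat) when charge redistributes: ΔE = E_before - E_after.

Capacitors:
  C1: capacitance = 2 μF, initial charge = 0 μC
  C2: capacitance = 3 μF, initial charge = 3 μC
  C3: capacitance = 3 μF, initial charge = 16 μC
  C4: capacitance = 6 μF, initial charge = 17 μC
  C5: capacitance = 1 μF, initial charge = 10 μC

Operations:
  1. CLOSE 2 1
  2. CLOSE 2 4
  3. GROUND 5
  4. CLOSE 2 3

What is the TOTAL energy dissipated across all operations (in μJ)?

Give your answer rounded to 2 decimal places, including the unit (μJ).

Initial: C1(2μF, Q=0μC, V=0.00V), C2(3μF, Q=3μC, V=1.00V), C3(3μF, Q=16μC, V=5.33V), C4(6μF, Q=17μC, V=2.83V), C5(1μF, Q=10μC, V=10.00V)
Op 1: CLOSE 2-1: Q_total=3.00, C_total=5.00, V=0.60; Q2=1.80, Q1=1.20; dissipated=0.600
Op 2: CLOSE 2-4: Q_total=18.80, C_total=9.00, V=2.09; Q2=6.27, Q4=12.53; dissipated=4.988
Op 3: GROUND 5: Q5=0; energy lost=50.000
Op 4: CLOSE 2-3: Q_total=22.27, C_total=6.00, V=3.71; Q2=11.13, Q3=11.13; dissipated=7.895
Total dissipated: 63.483 μJ

Answer: 63.48 μJ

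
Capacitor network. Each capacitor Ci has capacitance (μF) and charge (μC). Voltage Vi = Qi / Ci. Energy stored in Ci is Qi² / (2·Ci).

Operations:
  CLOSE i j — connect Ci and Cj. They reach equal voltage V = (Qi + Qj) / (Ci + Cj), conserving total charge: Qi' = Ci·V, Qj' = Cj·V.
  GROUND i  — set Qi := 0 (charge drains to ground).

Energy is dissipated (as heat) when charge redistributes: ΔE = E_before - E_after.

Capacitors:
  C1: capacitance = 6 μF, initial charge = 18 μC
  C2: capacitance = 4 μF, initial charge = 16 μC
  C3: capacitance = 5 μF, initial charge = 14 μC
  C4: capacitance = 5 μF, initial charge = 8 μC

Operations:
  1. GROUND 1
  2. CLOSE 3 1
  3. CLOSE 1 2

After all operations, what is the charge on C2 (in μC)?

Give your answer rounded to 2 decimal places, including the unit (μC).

Initial: C1(6μF, Q=18μC, V=3.00V), C2(4μF, Q=16μC, V=4.00V), C3(5μF, Q=14μC, V=2.80V), C4(5μF, Q=8μC, V=1.60V)
Op 1: GROUND 1: Q1=0; energy lost=27.000
Op 2: CLOSE 3-1: Q_total=14.00, C_total=11.00, V=1.27; Q3=6.36, Q1=7.64; dissipated=10.691
Op 3: CLOSE 1-2: Q_total=23.64, C_total=10.00, V=2.36; Q1=14.18, Q2=9.45; dissipated=8.926
Final charges: Q1=14.18, Q2=9.45, Q3=6.36, Q4=8.00

Answer: 9.45 μC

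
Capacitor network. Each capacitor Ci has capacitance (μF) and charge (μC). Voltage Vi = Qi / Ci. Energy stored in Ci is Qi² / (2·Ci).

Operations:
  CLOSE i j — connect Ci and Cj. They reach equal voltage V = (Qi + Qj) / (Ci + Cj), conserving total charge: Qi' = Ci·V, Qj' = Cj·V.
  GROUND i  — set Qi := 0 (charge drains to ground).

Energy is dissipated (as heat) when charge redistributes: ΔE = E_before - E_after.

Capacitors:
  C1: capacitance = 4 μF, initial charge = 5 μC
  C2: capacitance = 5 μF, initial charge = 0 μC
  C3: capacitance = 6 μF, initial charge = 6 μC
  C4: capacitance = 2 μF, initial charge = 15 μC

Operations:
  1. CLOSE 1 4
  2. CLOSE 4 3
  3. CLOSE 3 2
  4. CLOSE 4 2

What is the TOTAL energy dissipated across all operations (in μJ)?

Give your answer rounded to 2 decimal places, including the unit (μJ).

Initial: C1(4μF, Q=5μC, V=1.25V), C2(5μF, Q=0μC, V=0.00V), C3(6μF, Q=6μC, V=1.00V), C4(2μF, Q=15μC, V=7.50V)
Op 1: CLOSE 1-4: Q_total=20.00, C_total=6.00, V=3.33; Q1=13.33, Q4=6.67; dissipated=26.042
Op 2: CLOSE 4-3: Q_total=12.67, C_total=8.00, V=1.58; Q4=3.17, Q3=9.50; dissipated=4.083
Op 3: CLOSE 3-2: Q_total=9.50, C_total=11.00, V=0.86; Q3=5.18, Q2=4.32; dissipated=3.419
Op 4: CLOSE 4-2: Q_total=7.48, C_total=7.00, V=1.07; Q4=2.14, Q2=5.35; dissipated=0.370
Total dissipated: 33.914 μJ

Answer: 33.91 μJ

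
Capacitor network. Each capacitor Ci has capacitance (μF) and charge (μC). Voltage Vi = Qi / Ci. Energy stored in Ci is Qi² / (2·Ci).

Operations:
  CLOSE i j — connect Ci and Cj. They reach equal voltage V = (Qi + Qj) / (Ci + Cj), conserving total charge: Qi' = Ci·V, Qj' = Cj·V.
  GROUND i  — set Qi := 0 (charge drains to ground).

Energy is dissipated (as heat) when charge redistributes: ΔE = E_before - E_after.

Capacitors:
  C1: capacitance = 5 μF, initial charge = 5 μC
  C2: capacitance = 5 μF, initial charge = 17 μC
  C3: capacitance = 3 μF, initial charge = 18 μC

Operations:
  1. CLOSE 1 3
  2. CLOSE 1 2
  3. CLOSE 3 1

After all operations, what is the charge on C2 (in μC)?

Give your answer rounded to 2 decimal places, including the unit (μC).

Initial: C1(5μF, Q=5μC, V=1.00V), C2(5μF, Q=17μC, V=3.40V), C3(3μF, Q=18μC, V=6.00V)
Op 1: CLOSE 1-3: Q_total=23.00, C_total=8.00, V=2.88; Q1=14.38, Q3=8.62; dissipated=23.438
Op 2: CLOSE 1-2: Q_total=31.38, C_total=10.00, V=3.14; Q1=15.69, Q2=15.69; dissipated=0.345
Op 3: CLOSE 3-1: Q_total=24.31, C_total=8.00, V=3.04; Q3=9.12, Q1=15.20; dissipated=0.065
Final charges: Q1=15.20, Q2=15.69, Q3=9.12

Answer: 15.69 μC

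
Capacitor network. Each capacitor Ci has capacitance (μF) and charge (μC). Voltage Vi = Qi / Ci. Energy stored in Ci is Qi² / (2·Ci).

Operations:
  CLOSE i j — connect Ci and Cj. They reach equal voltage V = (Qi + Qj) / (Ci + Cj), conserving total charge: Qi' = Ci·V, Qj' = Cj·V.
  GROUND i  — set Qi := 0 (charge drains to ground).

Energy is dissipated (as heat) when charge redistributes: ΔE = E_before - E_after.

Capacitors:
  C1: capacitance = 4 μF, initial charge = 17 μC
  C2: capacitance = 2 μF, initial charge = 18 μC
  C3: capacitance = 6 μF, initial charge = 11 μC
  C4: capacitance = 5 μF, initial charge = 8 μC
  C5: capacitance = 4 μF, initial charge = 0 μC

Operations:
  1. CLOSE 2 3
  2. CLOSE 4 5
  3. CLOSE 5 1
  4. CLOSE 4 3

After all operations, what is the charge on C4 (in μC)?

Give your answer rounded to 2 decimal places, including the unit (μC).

Initial: C1(4μF, Q=17μC, V=4.25V), C2(2μF, Q=18μC, V=9.00V), C3(6μF, Q=11μC, V=1.83V), C4(5μF, Q=8μC, V=1.60V), C5(4μF, Q=0μC, V=0.00V)
Op 1: CLOSE 2-3: Q_total=29.00, C_total=8.00, V=3.62; Q2=7.25, Q3=21.75; dissipated=38.521
Op 2: CLOSE 4-5: Q_total=8.00, C_total=9.00, V=0.89; Q4=4.44, Q5=3.56; dissipated=2.844
Op 3: CLOSE 5-1: Q_total=20.56, C_total=8.00, V=2.57; Q5=10.28, Q1=10.28; dissipated=11.297
Op 4: CLOSE 4-3: Q_total=26.19, C_total=11.00, V=2.38; Q4=11.91, Q3=14.29; dissipated=10.209
Final charges: Q1=10.28, Q2=7.25, Q3=14.29, Q4=11.91, Q5=10.28

Answer: 11.91 μC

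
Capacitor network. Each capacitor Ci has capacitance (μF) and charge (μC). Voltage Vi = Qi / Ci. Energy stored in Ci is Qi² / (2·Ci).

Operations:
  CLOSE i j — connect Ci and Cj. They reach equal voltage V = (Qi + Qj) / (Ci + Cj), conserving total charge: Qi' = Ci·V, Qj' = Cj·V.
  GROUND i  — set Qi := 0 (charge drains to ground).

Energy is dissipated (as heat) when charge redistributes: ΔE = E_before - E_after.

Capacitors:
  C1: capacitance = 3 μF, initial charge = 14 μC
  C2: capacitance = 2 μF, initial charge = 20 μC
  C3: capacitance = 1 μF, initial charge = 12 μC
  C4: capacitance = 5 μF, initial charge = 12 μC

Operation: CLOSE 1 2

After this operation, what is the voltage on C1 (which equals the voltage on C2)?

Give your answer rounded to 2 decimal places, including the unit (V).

Initial: C1(3μF, Q=14μC, V=4.67V), C2(2μF, Q=20μC, V=10.00V), C3(1μF, Q=12μC, V=12.00V), C4(5μF, Q=12μC, V=2.40V)
Op 1: CLOSE 1-2: Q_total=34.00, C_total=5.00, V=6.80; Q1=20.40, Q2=13.60; dissipated=17.067

Answer: 6.80 V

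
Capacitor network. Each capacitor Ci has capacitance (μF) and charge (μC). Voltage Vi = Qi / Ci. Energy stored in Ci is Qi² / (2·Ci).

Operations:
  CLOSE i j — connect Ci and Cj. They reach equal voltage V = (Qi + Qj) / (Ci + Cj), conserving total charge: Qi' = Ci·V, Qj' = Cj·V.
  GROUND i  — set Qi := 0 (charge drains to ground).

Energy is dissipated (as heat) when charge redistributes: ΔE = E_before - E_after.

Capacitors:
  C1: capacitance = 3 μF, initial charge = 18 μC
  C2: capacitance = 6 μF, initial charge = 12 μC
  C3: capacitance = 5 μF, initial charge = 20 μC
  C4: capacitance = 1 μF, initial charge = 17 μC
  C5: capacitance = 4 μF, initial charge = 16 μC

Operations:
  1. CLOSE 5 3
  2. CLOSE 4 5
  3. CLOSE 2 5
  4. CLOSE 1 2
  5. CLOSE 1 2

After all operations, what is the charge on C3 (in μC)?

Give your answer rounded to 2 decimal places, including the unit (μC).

Answer: 20.00 μC

Derivation:
Initial: C1(3μF, Q=18μC, V=6.00V), C2(6μF, Q=12μC, V=2.00V), C3(5μF, Q=20μC, V=4.00V), C4(1μF, Q=17μC, V=17.00V), C5(4μF, Q=16μC, V=4.00V)
Op 1: CLOSE 5-3: Q_total=36.00, C_total=9.00, V=4.00; Q5=16.00, Q3=20.00; dissipated=0.000
Op 2: CLOSE 4-5: Q_total=33.00, C_total=5.00, V=6.60; Q4=6.60, Q5=26.40; dissipated=67.600
Op 3: CLOSE 2-5: Q_total=38.40, C_total=10.00, V=3.84; Q2=23.04, Q5=15.36; dissipated=25.392
Op 4: CLOSE 1-2: Q_total=41.04, C_total=9.00, V=4.56; Q1=13.68, Q2=27.36; dissipated=4.666
Op 5: CLOSE 1-2: Q_total=41.04, C_total=9.00, V=4.56; Q1=13.68, Q2=27.36; dissipated=0.000
Final charges: Q1=13.68, Q2=27.36, Q3=20.00, Q4=6.60, Q5=15.36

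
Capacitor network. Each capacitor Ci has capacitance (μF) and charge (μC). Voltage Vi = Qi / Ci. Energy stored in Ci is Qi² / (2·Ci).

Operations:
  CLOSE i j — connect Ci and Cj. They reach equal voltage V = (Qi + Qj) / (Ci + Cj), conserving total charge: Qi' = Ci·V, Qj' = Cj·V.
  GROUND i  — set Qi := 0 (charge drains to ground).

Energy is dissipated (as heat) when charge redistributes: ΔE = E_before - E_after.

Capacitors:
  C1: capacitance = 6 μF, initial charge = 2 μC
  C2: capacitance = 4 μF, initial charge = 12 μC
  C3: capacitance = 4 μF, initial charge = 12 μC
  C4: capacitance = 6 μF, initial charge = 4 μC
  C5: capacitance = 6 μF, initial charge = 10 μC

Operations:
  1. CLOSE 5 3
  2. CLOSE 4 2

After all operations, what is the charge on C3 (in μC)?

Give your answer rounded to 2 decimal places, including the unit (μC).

Initial: C1(6μF, Q=2μC, V=0.33V), C2(4μF, Q=12μC, V=3.00V), C3(4μF, Q=12μC, V=3.00V), C4(6μF, Q=4μC, V=0.67V), C5(6μF, Q=10μC, V=1.67V)
Op 1: CLOSE 5-3: Q_total=22.00, C_total=10.00, V=2.20; Q5=13.20, Q3=8.80; dissipated=2.133
Op 2: CLOSE 4-2: Q_total=16.00, C_total=10.00, V=1.60; Q4=9.60, Q2=6.40; dissipated=6.533
Final charges: Q1=2.00, Q2=6.40, Q3=8.80, Q4=9.60, Q5=13.20

Answer: 8.80 μC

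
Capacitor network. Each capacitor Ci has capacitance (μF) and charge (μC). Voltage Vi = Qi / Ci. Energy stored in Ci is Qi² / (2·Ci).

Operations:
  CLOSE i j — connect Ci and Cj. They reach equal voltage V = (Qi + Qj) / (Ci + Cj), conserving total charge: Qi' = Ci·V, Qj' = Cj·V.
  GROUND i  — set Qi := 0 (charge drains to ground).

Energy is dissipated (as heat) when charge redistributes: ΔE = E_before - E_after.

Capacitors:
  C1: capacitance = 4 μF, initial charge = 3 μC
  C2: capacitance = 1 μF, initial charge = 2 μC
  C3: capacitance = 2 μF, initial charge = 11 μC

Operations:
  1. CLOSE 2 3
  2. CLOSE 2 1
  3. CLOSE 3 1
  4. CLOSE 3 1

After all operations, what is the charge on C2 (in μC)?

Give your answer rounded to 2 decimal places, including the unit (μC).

Answer: 1.47 μC

Derivation:
Initial: C1(4μF, Q=3μC, V=0.75V), C2(1μF, Q=2μC, V=2.00V), C3(2μF, Q=11μC, V=5.50V)
Op 1: CLOSE 2-3: Q_total=13.00, C_total=3.00, V=4.33; Q2=4.33, Q3=8.67; dissipated=4.083
Op 2: CLOSE 2-1: Q_total=7.33, C_total=5.00, V=1.47; Q2=1.47, Q1=5.87; dissipated=5.136
Op 3: CLOSE 3-1: Q_total=14.53, C_total=6.00, V=2.42; Q3=4.84, Q1=9.69; dissipated=5.479
Op 4: CLOSE 3-1: Q_total=14.53, C_total=6.00, V=2.42; Q3=4.84, Q1=9.69; dissipated=0.000
Final charges: Q1=9.69, Q2=1.47, Q3=4.84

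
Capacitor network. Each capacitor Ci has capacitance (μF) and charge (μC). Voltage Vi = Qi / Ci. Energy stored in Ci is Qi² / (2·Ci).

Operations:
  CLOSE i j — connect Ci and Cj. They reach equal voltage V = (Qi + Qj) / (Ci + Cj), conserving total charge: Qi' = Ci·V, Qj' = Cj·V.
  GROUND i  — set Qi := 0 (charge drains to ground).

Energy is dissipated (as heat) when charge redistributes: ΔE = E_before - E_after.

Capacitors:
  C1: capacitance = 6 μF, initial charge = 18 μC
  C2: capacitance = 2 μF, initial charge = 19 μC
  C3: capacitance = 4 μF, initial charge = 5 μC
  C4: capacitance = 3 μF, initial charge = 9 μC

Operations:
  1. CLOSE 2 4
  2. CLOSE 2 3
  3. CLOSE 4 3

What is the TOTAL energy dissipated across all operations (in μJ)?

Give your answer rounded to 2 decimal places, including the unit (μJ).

Answer: 45.17 μJ

Derivation:
Initial: C1(6μF, Q=18μC, V=3.00V), C2(2μF, Q=19μC, V=9.50V), C3(4μF, Q=5μC, V=1.25V), C4(3μF, Q=9μC, V=3.00V)
Op 1: CLOSE 2-4: Q_total=28.00, C_total=5.00, V=5.60; Q2=11.20, Q4=16.80; dissipated=25.350
Op 2: CLOSE 2-3: Q_total=16.20, C_total=6.00, V=2.70; Q2=5.40, Q3=10.80; dissipated=12.615
Op 3: CLOSE 4-3: Q_total=27.60, C_total=7.00, V=3.94; Q4=11.83, Q3=15.77; dissipated=7.209
Total dissipated: 45.174 μJ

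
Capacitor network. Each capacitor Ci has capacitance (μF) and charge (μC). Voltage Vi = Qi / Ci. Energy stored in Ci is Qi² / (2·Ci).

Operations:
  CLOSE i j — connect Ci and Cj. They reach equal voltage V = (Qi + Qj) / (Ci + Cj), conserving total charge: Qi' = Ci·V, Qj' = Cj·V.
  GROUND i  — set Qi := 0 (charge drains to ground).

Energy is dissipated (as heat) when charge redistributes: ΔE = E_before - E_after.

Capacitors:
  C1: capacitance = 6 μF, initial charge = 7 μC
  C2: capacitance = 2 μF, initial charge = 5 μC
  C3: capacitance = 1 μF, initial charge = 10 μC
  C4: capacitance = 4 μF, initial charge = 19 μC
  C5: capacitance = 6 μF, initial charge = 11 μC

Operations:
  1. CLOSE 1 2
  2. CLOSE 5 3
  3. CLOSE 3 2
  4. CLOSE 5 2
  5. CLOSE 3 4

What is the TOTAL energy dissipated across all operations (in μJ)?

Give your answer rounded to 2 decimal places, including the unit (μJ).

Initial: C1(6μF, Q=7μC, V=1.17V), C2(2μF, Q=5μC, V=2.50V), C3(1μF, Q=10μC, V=10.00V), C4(4μF, Q=19μC, V=4.75V), C5(6μF, Q=11μC, V=1.83V)
Op 1: CLOSE 1-2: Q_total=12.00, C_total=8.00, V=1.50; Q1=9.00, Q2=3.00; dissipated=1.333
Op 2: CLOSE 5-3: Q_total=21.00, C_total=7.00, V=3.00; Q5=18.00, Q3=3.00; dissipated=28.583
Op 3: CLOSE 3-2: Q_total=6.00, C_total=3.00, V=2.00; Q3=2.00, Q2=4.00; dissipated=0.750
Op 4: CLOSE 5-2: Q_total=22.00, C_total=8.00, V=2.75; Q5=16.50, Q2=5.50; dissipated=0.750
Op 5: CLOSE 3-4: Q_total=21.00, C_total=5.00, V=4.20; Q3=4.20, Q4=16.80; dissipated=3.025
Total dissipated: 34.442 μJ

Answer: 34.44 μJ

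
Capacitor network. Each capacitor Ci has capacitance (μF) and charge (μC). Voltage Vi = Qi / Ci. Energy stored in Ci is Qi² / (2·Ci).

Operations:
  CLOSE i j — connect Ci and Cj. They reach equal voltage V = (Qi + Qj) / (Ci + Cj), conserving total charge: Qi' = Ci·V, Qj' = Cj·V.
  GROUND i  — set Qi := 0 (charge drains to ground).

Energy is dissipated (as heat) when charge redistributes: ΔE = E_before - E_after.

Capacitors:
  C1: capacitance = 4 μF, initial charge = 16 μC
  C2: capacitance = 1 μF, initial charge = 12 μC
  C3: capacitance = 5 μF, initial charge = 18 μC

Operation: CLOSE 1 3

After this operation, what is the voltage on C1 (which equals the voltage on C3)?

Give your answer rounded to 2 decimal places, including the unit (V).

Answer: 3.78 V

Derivation:
Initial: C1(4μF, Q=16μC, V=4.00V), C2(1μF, Q=12μC, V=12.00V), C3(5μF, Q=18μC, V=3.60V)
Op 1: CLOSE 1-3: Q_total=34.00, C_total=9.00, V=3.78; Q1=15.11, Q3=18.89; dissipated=0.178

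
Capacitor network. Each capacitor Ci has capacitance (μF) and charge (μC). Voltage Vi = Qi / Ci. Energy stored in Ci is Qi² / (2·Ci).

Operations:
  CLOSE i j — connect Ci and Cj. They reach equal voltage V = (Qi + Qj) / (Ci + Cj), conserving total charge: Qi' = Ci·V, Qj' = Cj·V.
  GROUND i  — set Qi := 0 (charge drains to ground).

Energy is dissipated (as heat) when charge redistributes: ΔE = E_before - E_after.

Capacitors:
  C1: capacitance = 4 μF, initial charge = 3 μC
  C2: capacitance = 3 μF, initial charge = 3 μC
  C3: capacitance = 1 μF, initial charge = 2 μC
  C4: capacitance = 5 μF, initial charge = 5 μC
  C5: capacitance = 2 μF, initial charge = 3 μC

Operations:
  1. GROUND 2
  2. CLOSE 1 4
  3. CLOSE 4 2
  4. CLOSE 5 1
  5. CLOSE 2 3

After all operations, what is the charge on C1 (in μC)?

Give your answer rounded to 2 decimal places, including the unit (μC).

Answer: 4.37 μC

Derivation:
Initial: C1(4μF, Q=3μC, V=0.75V), C2(3μF, Q=3μC, V=1.00V), C3(1μF, Q=2μC, V=2.00V), C4(5μF, Q=5μC, V=1.00V), C5(2μF, Q=3μC, V=1.50V)
Op 1: GROUND 2: Q2=0; energy lost=1.500
Op 2: CLOSE 1-4: Q_total=8.00, C_total=9.00, V=0.89; Q1=3.56, Q4=4.44; dissipated=0.069
Op 3: CLOSE 4-2: Q_total=4.44, C_total=8.00, V=0.56; Q4=2.78, Q2=1.67; dissipated=0.741
Op 4: CLOSE 5-1: Q_total=6.56, C_total=6.00, V=1.09; Q5=2.19, Q1=4.37; dissipated=0.249
Op 5: CLOSE 2-3: Q_total=3.67, C_total=4.00, V=0.92; Q2=2.75, Q3=0.92; dissipated=0.782
Final charges: Q1=4.37, Q2=2.75, Q3=0.92, Q4=2.78, Q5=2.19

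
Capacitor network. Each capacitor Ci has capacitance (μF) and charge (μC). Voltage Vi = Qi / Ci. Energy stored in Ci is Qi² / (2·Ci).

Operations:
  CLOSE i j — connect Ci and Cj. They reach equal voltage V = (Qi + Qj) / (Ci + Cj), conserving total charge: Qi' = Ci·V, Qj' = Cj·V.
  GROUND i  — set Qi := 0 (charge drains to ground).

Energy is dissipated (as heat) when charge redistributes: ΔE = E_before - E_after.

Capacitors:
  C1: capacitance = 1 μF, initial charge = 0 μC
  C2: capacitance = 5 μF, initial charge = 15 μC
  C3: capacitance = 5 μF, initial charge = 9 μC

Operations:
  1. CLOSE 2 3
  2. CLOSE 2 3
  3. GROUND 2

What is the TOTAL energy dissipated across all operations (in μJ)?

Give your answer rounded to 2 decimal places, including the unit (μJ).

Answer: 16.20 μJ

Derivation:
Initial: C1(1μF, Q=0μC, V=0.00V), C2(5μF, Q=15μC, V=3.00V), C3(5μF, Q=9μC, V=1.80V)
Op 1: CLOSE 2-3: Q_total=24.00, C_total=10.00, V=2.40; Q2=12.00, Q3=12.00; dissipated=1.800
Op 2: CLOSE 2-3: Q_total=24.00, C_total=10.00, V=2.40; Q2=12.00, Q3=12.00; dissipated=0.000
Op 3: GROUND 2: Q2=0; energy lost=14.400
Total dissipated: 16.200 μJ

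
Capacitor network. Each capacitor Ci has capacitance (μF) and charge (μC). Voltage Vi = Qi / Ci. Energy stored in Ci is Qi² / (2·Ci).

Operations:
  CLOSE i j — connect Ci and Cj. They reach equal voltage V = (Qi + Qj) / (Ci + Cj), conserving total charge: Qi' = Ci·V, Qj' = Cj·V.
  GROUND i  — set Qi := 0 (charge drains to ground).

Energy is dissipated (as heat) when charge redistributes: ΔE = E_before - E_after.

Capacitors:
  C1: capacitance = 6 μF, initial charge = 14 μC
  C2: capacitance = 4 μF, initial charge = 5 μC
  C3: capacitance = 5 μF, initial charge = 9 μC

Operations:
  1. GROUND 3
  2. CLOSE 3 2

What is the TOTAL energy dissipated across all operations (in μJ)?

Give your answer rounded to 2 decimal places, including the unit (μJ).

Answer: 9.84 μJ

Derivation:
Initial: C1(6μF, Q=14μC, V=2.33V), C2(4μF, Q=5μC, V=1.25V), C3(5μF, Q=9μC, V=1.80V)
Op 1: GROUND 3: Q3=0; energy lost=8.100
Op 2: CLOSE 3-2: Q_total=5.00, C_total=9.00, V=0.56; Q3=2.78, Q2=2.22; dissipated=1.736
Total dissipated: 9.836 μJ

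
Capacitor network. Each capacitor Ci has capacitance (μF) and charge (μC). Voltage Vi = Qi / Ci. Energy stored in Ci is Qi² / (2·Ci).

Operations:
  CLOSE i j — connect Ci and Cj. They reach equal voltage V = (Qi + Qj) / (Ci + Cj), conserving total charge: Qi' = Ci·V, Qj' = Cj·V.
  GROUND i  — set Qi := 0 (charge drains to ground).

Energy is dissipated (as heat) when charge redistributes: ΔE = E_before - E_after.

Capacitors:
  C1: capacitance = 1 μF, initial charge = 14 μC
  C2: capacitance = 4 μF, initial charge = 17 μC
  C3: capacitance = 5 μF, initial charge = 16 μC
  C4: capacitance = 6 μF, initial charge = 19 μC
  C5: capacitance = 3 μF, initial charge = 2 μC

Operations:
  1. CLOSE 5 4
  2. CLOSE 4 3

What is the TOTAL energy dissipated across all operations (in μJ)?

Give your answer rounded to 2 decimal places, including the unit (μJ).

Answer: 7.27 μJ

Derivation:
Initial: C1(1μF, Q=14μC, V=14.00V), C2(4μF, Q=17μC, V=4.25V), C3(5μF, Q=16μC, V=3.20V), C4(6μF, Q=19μC, V=3.17V), C5(3μF, Q=2μC, V=0.67V)
Op 1: CLOSE 5-4: Q_total=21.00, C_total=9.00, V=2.33; Q5=7.00, Q4=14.00; dissipated=6.250
Op 2: CLOSE 4-3: Q_total=30.00, C_total=11.00, V=2.73; Q4=16.36, Q3=13.64; dissipated=1.024
Total dissipated: 7.274 μJ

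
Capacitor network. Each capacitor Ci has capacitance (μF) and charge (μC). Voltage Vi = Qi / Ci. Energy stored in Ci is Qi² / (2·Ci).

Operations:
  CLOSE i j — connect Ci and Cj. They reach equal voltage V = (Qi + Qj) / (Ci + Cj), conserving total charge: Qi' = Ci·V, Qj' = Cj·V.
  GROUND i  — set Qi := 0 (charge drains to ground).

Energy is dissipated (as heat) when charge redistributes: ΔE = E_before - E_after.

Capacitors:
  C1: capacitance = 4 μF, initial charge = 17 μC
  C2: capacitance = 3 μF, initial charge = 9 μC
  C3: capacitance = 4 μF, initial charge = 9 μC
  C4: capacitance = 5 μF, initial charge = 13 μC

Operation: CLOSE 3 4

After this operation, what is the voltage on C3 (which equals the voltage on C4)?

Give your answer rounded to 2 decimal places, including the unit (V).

Initial: C1(4μF, Q=17μC, V=4.25V), C2(3μF, Q=9μC, V=3.00V), C3(4μF, Q=9μC, V=2.25V), C4(5μF, Q=13μC, V=2.60V)
Op 1: CLOSE 3-4: Q_total=22.00, C_total=9.00, V=2.44; Q3=9.78, Q4=12.22; dissipated=0.136

Answer: 2.44 V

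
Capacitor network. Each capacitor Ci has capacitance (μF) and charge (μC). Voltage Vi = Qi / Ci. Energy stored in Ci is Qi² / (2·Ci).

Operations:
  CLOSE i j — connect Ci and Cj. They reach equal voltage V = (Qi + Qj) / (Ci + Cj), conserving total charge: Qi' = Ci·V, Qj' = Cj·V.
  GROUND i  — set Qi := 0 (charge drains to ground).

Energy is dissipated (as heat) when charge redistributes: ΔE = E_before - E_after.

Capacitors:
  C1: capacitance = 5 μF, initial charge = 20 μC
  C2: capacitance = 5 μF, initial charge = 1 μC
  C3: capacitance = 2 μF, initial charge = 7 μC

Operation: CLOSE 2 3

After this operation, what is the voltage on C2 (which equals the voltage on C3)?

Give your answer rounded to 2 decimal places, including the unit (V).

Answer: 1.14 V

Derivation:
Initial: C1(5μF, Q=20μC, V=4.00V), C2(5μF, Q=1μC, V=0.20V), C3(2μF, Q=7μC, V=3.50V)
Op 1: CLOSE 2-3: Q_total=8.00, C_total=7.00, V=1.14; Q2=5.71, Q3=2.29; dissipated=7.779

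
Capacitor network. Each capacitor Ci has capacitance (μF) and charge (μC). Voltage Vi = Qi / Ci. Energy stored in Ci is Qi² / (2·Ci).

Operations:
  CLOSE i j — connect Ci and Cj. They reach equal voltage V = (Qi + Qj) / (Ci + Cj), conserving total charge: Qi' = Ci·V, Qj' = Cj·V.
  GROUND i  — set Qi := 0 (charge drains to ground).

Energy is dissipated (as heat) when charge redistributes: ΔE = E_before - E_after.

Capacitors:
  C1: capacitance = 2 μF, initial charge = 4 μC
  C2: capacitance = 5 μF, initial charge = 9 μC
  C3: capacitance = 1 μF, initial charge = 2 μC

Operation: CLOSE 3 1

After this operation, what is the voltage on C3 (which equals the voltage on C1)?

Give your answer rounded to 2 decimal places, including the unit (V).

Initial: C1(2μF, Q=4μC, V=2.00V), C2(5μF, Q=9μC, V=1.80V), C3(1μF, Q=2μC, V=2.00V)
Op 1: CLOSE 3-1: Q_total=6.00, C_total=3.00, V=2.00; Q3=2.00, Q1=4.00; dissipated=0.000

Answer: 2.00 V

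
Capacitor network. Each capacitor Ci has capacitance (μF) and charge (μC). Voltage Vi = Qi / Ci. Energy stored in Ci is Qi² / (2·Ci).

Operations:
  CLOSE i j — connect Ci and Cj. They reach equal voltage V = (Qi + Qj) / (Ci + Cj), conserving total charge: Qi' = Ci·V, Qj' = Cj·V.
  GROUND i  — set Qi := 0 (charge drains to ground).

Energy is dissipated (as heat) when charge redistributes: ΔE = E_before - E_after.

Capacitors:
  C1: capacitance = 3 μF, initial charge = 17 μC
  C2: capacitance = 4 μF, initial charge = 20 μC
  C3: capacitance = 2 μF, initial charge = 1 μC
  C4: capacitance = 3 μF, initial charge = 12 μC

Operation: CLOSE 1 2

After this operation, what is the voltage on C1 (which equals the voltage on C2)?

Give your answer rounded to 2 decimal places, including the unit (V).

Answer: 5.29 V

Derivation:
Initial: C1(3μF, Q=17μC, V=5.67V), C2(4μF, Q=20μC, V=5.00V), C3(2μF, Q=1μC, V=0.50V), C4(3μF, Q=12μC, V=4.00V)
Op 1: CLOSE 1-2: Q_total=37.00, C_total=7.00, V=5.29; Q1=15.86, Q2=21.14; dissipated=0.381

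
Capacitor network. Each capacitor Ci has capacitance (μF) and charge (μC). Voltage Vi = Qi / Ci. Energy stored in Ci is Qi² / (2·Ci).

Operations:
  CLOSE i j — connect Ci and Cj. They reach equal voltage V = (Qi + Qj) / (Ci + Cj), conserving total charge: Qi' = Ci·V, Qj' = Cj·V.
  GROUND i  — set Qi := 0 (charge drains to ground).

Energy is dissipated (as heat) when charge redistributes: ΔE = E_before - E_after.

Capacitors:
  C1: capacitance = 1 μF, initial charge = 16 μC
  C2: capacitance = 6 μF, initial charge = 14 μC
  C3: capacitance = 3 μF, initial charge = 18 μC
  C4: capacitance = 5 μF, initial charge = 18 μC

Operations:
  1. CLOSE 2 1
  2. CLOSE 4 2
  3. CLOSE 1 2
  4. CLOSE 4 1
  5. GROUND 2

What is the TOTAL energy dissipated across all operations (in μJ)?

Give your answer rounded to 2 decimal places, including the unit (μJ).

Answer: 129.18 μJ

Derivation:
Initial: C1(1μF, Q=16μC, V=16.00V), C2(6μF, Q=14μC, V=2.33V), C3(3μF, Q=18μC, V=6.00V), C4(5μF, Q=18μC, V=3.60V)
Op 1: CLOSE 2-1: Q_total=30.00, C_total=7.00, V=4.29; Q2=25.71, Q1=4.29; dissipated=80.048
Op 2: CLOSE 4-2: Q_total=43.71, C_total=11.00, V=3.97; Q4=19.87, Q2=23.84; dissipated=0.641
Op 3: CLOSE 1-2: Q_total=28.13, C_total=7.00, V=4.02; Q1=4.02, Q2=24.11; dissipated=0.042
Op 4: CLOSE 4-1: Q_total=23.89, C_total=6.00, V=3.98; Q4=19.91, Q1=3.98; dissipated=0.001
Op 5: GROUND 2: Q2=0; energy lost=48.446
Total dissipated: 129.178 μJ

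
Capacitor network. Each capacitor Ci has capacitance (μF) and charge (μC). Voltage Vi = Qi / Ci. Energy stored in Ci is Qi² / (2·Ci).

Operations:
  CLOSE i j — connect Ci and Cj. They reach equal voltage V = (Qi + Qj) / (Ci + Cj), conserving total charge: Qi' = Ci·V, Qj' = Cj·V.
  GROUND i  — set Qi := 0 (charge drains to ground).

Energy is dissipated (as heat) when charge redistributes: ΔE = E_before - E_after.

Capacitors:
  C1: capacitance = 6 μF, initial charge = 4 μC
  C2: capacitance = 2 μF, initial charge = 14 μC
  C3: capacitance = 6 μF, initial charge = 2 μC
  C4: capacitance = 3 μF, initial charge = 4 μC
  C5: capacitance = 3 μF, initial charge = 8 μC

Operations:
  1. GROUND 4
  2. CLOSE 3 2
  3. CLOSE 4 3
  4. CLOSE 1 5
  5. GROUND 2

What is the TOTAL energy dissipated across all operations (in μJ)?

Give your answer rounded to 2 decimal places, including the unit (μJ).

Initial: C1(6μF, Q=4μC, V=0.67V), C2(2μF, Q=14μC, V=7.00V), C3(6μF, Q=2μC, V=0.33V), C4(3μF, Q=4μC, V=1.33V), C5(3μF, Q=8μC, V=2.67V)
Op 1: GROUND 4: Q4=0; energy lost=2.667
Op 2: CLOSE 3-2: Q_total=16.00, C_total=8.00, V=2.00; Q3=12.00, Q2=4.00; dissipated=33.333
Op 3: CLOSE 4-3: Q_total=12.00, C_total=9.00, V=1.33; Q4=4.00, Q3=8.00; dissipated=4.000
Op 4: CLOSE 1-5: Q_total=12.00, C_total=9.00, V=1.33; Q1=8.00, Q5=4.00; dissipated=4.000
Op 5: GROUND 2: Q2=0; energy lost=4.000
Total dissipated: 48.000 μJ

Answer: 48.00 μJ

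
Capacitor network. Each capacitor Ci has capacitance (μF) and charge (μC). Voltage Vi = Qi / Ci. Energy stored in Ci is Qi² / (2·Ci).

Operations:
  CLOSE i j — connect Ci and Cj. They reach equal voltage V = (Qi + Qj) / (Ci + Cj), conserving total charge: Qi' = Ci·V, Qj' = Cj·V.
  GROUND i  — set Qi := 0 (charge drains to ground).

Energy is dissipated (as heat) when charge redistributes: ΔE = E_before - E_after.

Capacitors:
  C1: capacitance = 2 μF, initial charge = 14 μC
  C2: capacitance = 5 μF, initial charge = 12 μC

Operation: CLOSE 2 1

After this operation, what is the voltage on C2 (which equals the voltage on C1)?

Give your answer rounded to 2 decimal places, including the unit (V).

Answer: 3.71 V

Derivation:
Initial: C1(2μF, Q=14μC, V=7.00V), C2(5μF, Q=12μC, V=2.40V)
Op 1: CLOSE 2-1: Q_total=26.00, C_total=7.00, V=3.71; Q2=18.57, Q1=7.43; dissipated=15.114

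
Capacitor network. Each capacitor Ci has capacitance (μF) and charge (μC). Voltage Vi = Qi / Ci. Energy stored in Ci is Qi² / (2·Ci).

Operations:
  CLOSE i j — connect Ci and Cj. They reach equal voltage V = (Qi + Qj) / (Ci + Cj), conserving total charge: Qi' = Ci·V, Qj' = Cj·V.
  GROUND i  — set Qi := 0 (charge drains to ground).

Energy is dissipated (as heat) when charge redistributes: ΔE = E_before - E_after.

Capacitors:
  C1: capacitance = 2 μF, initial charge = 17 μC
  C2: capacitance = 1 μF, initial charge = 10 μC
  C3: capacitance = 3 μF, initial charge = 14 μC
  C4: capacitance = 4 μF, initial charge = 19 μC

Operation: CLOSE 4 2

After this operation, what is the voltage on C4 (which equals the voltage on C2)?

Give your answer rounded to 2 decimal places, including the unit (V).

Initial: C1(2μF, Q=17μC, V=8.50V), C2(1μF, Q=10μC, V=10.00V), C3(3μF, Q=14μC, V=4.67V), C4(4μF, Q=19μC, V=4.75V)
Op 1: CLOSE 4-2: Q_total=29.00, C_total=5.00, V=5.80; Q4=23.20, Q2=5.80; dissipated=11.025

Answer: 5.80 V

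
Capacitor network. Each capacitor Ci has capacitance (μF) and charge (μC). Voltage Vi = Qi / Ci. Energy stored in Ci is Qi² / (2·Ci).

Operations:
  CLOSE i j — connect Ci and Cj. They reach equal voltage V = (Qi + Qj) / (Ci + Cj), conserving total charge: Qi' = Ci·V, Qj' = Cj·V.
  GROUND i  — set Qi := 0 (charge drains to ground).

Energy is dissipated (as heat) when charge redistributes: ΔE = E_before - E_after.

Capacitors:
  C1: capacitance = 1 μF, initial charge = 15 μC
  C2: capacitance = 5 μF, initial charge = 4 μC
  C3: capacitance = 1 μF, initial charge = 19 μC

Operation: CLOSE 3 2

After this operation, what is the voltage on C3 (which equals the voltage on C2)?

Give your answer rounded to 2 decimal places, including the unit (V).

Initial: C1(1μF, Q=15μC, V=15.00V), C2(5μF, Q=4μC, V=0.80V), C3(1μF, Q=19μC, V=19.00V)
Op 1: CLOSE 3-2: Q_total=23.00, C_total=6.00, V=3.83; Q3=3.83, Q2=19.17; dissipated=138.017

Answer: 3.83 V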